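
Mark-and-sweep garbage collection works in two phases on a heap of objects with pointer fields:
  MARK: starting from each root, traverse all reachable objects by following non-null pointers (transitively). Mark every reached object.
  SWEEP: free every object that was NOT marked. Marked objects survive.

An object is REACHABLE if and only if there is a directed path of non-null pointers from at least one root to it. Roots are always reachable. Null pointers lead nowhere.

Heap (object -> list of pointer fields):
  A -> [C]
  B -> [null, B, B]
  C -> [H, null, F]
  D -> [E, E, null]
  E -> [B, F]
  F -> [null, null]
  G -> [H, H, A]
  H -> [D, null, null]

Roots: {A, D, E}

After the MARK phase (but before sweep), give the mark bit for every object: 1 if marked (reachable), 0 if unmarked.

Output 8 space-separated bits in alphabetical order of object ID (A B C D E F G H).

Roots: A D E
Mark A: refs=C, marked=A
Mark D: refs=E E null, marked=A D
Mark E: refs=B F, marked=A D E
Mark C: refs=H null F, marked=A C D E
Mark B: refs=null B B, marked=A B C D E
Mark F: refs=null null, marked=A B C D E F
Mark H: refs=D null null, marked=A B C D E F H
Unmarked (collected): G

Answer: 1 1 1 1 1 1 0 1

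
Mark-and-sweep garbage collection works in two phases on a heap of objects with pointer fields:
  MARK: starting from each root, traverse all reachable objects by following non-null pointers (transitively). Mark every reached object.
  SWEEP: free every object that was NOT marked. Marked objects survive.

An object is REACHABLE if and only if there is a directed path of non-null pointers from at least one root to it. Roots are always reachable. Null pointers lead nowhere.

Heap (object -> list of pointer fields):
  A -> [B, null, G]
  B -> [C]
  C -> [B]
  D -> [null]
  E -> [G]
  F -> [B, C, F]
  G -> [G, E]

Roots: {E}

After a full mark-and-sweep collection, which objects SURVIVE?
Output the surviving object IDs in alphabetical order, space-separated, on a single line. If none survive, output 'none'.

Answer: E G

Derivation:
Roots: E
Mark E: refs=G, marked=E
Mark G: refs=G E, marked=E G
Unmarked (collected): A B C D F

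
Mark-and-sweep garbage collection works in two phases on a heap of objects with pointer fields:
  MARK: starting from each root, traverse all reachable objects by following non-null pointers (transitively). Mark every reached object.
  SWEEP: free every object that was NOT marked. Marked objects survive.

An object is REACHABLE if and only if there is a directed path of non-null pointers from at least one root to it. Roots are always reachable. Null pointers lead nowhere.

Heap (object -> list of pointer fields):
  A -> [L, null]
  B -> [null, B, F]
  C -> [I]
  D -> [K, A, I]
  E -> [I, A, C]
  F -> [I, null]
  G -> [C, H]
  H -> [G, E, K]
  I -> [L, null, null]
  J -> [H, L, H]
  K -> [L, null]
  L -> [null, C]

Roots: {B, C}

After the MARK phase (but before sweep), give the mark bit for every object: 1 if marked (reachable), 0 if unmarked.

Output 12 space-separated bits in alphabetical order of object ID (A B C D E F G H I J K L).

Answer: 0 1 1 0 0 1 0 0 1 0 0 1

Derivation:
Roots: B C
Mark B: refs=null B F, marked=B
Mark C: refs=I, marked=B C
Mark F: refs=I null, marked=B C F
Mark I: refs=L null null, marked=B C F I
Mark L: refs=null C, marked=B C F I L
Unmarked (collected): A D E G H J K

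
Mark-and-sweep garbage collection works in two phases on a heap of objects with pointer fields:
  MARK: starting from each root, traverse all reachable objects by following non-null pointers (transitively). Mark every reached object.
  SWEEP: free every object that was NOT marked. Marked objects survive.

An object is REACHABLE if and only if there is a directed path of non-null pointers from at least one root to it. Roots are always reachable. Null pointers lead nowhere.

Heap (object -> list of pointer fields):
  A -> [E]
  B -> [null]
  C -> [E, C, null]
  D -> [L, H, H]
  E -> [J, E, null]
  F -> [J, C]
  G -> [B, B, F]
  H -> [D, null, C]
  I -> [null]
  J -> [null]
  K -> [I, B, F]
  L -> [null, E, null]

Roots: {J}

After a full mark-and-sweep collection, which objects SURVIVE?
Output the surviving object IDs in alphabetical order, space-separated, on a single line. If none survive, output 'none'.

Answer: J

Derivation:
Roots: J
Mark J: refs=null, marked=J
Unmarked (collected): A B C D E F G H I K L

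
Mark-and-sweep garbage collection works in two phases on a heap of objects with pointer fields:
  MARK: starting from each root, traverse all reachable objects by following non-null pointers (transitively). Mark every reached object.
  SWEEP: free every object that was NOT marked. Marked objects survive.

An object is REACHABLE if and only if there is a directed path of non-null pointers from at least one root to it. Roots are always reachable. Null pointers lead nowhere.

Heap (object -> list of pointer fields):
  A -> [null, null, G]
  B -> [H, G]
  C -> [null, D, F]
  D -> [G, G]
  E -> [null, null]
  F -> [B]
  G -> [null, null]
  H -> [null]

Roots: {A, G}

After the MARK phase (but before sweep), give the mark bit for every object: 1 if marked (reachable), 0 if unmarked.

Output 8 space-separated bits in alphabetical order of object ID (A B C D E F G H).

Answer: 1 0 0 0 0 0 1 0

Derivation:
Roots: A G
Mark A: refs=null null G, marked=A
Mark G: refs=null null, marked=A G
Unmarked (collected): B C D E F H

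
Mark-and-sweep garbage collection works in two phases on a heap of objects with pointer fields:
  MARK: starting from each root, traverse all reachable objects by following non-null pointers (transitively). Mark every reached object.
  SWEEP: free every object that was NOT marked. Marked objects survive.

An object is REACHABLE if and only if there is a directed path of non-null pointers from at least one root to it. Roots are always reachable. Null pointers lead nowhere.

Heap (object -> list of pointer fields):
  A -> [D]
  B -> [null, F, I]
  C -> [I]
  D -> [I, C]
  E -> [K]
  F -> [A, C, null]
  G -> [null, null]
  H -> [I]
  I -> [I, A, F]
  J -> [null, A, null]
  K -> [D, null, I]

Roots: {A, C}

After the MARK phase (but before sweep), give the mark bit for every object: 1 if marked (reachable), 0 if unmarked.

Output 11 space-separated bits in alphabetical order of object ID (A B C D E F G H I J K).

Roots: A C
Mark A: refs=D, marked=A
Mark C: refs=I, marked=A C
Mark D: refs=I C, marked=A C D
Mark I: refs=I A F, marked=A C D I
Mark F: refs=A C null, marked=A C D F I
Unmarked (collected): B E G H J K

Answer: 1 0 1 1 0 1 0 0 1 0 0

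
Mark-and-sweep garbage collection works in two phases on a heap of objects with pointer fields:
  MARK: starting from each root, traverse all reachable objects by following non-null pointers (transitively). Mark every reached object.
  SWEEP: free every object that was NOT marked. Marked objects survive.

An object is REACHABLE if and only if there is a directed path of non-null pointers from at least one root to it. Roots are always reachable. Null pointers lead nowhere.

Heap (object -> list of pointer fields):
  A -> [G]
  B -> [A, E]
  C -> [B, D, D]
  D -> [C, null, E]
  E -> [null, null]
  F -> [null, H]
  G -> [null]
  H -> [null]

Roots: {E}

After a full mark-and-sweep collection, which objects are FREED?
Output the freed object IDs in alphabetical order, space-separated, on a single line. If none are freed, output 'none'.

Answer: A B C D F G H

Derivation:
Roots: E
Mark E: refs=null null, marked=E
Unmarked (collected): A B C D F G H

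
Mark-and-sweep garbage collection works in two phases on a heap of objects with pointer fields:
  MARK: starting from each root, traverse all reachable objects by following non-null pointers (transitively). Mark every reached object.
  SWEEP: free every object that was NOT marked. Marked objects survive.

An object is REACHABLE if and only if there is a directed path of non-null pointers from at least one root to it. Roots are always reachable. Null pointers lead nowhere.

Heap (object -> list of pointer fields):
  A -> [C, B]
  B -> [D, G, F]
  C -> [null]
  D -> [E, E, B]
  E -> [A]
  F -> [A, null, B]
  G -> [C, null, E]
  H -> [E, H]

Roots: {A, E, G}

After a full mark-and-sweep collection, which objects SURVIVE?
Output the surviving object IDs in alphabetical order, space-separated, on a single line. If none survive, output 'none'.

Answer: A B C D E F G

Derivation:
Roots: A E G
Mark A: refs=C B, marked=A
Mark E: refs=A, marked=A E
Mark G: refs=C null E, marked=A E G
Mark C: refs=null, marked=A C E G
Mark B: refs=D G F, marked=A B C E G
Mark D: refs=E E B, marked=A B C D E G
Mark F: refs=A null B, marked=A B C D E F G
Unmarked (collected): H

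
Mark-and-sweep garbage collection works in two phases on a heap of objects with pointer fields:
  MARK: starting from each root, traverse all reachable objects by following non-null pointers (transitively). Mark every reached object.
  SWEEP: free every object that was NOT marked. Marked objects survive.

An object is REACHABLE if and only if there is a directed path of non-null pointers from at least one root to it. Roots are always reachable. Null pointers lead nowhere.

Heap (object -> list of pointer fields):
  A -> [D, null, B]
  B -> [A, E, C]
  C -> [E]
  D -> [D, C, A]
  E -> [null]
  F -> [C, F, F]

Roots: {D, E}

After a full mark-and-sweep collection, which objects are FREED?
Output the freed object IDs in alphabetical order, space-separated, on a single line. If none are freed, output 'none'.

Roots: D E
Mark D: refs=D C A, marked=D
Mark E: refs=null, marked=D E
Mark C: refs=E, marked=C D E
Mark A: refs=D null B, marked=A C D E
Mark B: refs=A E C, marked=A B C D E
Unmarked (collected): F

Answer: F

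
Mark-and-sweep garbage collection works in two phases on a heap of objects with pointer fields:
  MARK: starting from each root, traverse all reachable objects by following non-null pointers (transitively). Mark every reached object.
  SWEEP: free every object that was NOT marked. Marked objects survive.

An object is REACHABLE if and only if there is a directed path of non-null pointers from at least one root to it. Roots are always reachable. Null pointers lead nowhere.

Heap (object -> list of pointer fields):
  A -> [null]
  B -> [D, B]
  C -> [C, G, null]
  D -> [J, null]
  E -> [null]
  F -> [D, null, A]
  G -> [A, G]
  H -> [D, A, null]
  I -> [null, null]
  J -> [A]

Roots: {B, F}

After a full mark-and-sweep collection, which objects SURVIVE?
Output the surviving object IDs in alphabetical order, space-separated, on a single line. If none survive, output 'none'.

Roots: B F
Mark B: refs=D B, marked=B
Mark F: refs=D null A, marked=B F
Mark D: refs=J null, marked=B D F
Mark A: refs=null, marked=A B D F
Mark J: refs=A, marked=A B D F J
Unmarked (collected): C E G H I

Answer: A B D F J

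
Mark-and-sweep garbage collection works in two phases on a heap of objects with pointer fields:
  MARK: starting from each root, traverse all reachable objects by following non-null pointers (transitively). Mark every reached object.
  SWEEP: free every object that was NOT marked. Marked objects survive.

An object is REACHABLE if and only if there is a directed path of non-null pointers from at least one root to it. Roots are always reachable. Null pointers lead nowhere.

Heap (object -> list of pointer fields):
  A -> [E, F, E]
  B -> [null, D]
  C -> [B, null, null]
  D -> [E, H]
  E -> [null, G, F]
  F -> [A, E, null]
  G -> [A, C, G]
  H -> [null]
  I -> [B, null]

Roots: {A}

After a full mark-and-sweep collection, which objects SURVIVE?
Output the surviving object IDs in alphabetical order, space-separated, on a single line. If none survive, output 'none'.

Roots: A
Mark A: refs=E F E, marked=A
Mark E: refs=null G F, marked=A E
Mark F: refs=A E null, marked=A E F
Mark G: refs=A C G, marked=A E F G
Mark C: refs=B null null, marked=A C E F G
Mark B: refs=null D, marked=A B C E F G
Mark D: refs=E H, marked=A B C D E F G
Mark H: refs=null, marked=A B C D E F G H
Unmarked (collected): I

Answer: A B C D E F G H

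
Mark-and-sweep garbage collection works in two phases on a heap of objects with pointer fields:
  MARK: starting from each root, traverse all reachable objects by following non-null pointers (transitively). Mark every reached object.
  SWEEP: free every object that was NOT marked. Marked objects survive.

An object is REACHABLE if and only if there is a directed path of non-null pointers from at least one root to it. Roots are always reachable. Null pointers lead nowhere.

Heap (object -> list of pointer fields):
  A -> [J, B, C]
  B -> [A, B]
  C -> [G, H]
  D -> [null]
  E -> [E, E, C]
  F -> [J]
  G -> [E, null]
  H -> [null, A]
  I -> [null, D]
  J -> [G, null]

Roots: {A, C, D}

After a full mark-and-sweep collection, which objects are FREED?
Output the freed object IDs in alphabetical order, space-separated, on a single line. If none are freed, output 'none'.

Answer: F I

Derivation:
Roots: A C D
Mark A: refs=J B C, marked=A
Mark C: refs=G H, marked=A C
Mark D: refs=null, marked=A C D
Mark J: refs=G null, marked=A C D J
Mark B: refs=A B, marked=A B C D J
Mark G: refs=E null, marked=A B C D G J
Mark H: refs=null A, marked=A B C D G H J
Mark E: refs=E E C, marked=A B C D E G H J
Unmarked (collected): F I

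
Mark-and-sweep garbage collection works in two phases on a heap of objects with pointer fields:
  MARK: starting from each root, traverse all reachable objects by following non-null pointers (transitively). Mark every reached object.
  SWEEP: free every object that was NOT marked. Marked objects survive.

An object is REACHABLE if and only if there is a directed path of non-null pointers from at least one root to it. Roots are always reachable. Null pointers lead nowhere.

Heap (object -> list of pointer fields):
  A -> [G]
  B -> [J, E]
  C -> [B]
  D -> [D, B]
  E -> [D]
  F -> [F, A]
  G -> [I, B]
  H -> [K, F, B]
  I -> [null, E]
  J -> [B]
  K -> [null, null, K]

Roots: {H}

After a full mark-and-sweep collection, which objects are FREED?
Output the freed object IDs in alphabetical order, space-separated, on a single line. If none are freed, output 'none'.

Answer: C

Derivation:
Roots: H
Mark H: refs=K F B, marked=H
Mark K: refs=null null K, marked=H K
Mark F: refs=F A, marked=F H K
Mark B: refs=J E, marked=B F H K
Mark A: refs=G, marked=A B F H K
Mark J: refs=B, marked=A B F H J K
Mark E: refs=D, marked=A B E F H J K
Mark G: refs=I B, marked=A B E F G H J K
Mark D: refs=D B, marked=A B D E F G H J K
Mark I: refs=null E, marked=A B D E F G H I J K
Unmarked (collected): C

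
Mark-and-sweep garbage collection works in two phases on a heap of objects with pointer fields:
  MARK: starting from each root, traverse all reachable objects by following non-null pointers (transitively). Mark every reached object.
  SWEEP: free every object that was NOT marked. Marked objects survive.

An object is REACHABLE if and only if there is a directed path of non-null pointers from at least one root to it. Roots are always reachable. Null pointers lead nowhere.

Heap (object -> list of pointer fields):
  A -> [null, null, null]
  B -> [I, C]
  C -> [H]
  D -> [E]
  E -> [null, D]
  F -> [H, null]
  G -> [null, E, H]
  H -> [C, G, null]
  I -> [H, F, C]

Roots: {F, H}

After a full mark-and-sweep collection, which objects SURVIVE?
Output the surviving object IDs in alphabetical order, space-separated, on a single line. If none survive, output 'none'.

Answer: C D E F G H

Derivation:
Roots: F H
Mark F: refs=H null, marked=F
Mark H: refs=C G null, marked=F H
Mark C: refs=H, marked=C F H
Mark G: refs=null E H, marked=C F G H
Mark E: refs=null D, marked=C E F G H
Mark D: refs=E, marked=C D E F G H
Unmarked (collected): A B I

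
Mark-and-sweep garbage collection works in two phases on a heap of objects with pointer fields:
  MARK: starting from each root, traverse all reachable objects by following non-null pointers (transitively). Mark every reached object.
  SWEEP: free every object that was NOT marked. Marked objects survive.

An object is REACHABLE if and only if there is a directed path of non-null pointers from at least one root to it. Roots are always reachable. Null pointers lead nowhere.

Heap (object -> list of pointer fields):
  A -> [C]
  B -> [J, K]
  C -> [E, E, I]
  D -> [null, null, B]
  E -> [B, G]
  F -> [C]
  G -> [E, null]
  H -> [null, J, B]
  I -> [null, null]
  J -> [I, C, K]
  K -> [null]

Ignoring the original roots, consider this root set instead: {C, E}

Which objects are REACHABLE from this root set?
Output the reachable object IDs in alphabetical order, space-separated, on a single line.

Answer: B C E G I J K

Derivation:
Roots: C E
Mark C: refs=E E I, marked=C
Mark E: refs=B G, marked=C E
Mark I: refs=null null, marked=C E I
Mark B: refs=J K, marked=B C E I
Mark G: refs=E null, marked=B C E G I
Mark J: refs=I C K, marked=B C E G I J
Mark K: refs=null, marked=B C E G I J K
Unmarked (collected): A D F H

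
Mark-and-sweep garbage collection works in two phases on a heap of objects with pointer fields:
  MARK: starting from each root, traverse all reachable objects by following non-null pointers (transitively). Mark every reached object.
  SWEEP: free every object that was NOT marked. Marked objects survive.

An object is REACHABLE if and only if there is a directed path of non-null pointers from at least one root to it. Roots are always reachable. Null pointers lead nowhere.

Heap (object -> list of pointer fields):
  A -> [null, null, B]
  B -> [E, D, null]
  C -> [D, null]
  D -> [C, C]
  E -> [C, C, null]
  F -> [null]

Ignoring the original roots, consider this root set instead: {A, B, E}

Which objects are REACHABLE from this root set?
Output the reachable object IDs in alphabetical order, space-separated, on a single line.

Answer: A B C D E

Derivation:
Roots: A B E
Mark A: refs=null null B, marked=A
Mark B: refs=E D null, marked=A B
Mark E: refs=C C null, marked=A B E
Mark D: refs=C C, marked=A B D E
Mark C: refs=D null, marked=A B C D E
Unmarked (collected): F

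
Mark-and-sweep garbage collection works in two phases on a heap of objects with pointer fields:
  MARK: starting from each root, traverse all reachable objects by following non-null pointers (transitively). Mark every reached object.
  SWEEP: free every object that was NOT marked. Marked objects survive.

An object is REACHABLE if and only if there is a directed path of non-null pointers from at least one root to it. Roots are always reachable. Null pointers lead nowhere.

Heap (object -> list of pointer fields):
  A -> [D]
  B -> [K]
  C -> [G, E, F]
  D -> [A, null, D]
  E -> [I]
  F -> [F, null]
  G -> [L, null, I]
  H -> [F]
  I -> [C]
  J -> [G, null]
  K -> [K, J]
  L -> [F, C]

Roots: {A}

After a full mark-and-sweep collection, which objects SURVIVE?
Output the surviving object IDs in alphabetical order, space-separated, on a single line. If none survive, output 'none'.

Answer: A D

Derivation:
Roots: A
Mark A: refs=D, marked=A
Mark D: refs=A null D, marked=A D
Unmarked (collected): B C E F G H I J K L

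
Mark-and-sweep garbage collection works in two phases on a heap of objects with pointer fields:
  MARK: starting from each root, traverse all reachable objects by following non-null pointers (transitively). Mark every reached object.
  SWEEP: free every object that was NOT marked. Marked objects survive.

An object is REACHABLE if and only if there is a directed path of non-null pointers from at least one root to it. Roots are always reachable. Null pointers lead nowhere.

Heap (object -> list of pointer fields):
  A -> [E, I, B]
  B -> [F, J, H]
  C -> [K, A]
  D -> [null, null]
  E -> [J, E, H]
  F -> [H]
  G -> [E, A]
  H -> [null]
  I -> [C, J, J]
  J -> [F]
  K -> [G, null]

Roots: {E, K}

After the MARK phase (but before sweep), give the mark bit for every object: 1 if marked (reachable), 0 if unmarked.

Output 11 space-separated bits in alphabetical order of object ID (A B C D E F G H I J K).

Answer: 1 1 1 0 1 1 1 1 1 1 1

Derivation:
Roots: E K
Mark E: refs=J E H, marked=E
Mark K: refs=G null, marked=E K
Mark J: refs=F, marked=E J K
Mark H: refs=null, marked=E H J K
Mark G: refs=E A, marked=E G H J K
Mark F: refs=H, marked=E F G H J K
Mark A: refs=E I B, marked=A E F G H J K
Mark I: refs=C J J, marked=A E F G H I J K
Mark B: refs=F J H, marked=A B E F G H I J K
Mark C: refs=K A, marked=A B C E F G H I J K
Unmarked (collected): D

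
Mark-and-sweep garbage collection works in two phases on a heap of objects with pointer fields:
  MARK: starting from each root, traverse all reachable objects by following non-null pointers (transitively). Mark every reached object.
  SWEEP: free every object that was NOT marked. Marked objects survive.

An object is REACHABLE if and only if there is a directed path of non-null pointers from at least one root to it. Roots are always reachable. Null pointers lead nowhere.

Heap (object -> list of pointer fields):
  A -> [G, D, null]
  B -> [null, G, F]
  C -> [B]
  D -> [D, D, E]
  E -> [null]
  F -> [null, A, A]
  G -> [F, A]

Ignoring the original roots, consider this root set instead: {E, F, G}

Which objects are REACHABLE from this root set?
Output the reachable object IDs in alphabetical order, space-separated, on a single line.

Roots: E F G
Mark E: refs=null, marked=E
Mark F: refs=null A A, marked=E F
Mark G: refs=F A, marked=E F G
Mark A: refs=G D null, marked=A E F G
Mark D: refs=D D E, marked=A D E F G
Unmarked (collected): B C

Answer: A D E F G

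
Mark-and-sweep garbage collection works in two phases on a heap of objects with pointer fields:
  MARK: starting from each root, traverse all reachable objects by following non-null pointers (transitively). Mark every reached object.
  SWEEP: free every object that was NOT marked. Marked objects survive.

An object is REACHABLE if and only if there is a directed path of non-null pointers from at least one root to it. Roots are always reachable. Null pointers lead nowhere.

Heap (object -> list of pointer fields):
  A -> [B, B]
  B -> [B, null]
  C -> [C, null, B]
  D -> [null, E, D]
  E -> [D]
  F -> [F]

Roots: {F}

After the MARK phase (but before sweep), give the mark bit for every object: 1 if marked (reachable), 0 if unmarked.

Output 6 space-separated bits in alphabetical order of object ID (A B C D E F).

Roots: F
Mark F: refs=F, marked=F
Unmarked (collected): A B C D E

Answer: 0 0 0 0 0 1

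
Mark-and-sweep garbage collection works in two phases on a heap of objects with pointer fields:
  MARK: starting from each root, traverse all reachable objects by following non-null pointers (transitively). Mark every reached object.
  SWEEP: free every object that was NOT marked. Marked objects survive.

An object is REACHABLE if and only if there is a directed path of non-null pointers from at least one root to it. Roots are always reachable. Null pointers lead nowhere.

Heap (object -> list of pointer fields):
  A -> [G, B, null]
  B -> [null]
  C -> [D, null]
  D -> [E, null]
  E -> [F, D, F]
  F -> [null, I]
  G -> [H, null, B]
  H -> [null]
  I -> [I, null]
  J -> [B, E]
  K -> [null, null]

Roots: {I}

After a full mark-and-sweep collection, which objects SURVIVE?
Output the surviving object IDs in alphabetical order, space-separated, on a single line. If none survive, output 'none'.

Roots: I
Mark I: refs=I null, marked=I
Unmarked (collected): A B C D E F G H J K

Answer: I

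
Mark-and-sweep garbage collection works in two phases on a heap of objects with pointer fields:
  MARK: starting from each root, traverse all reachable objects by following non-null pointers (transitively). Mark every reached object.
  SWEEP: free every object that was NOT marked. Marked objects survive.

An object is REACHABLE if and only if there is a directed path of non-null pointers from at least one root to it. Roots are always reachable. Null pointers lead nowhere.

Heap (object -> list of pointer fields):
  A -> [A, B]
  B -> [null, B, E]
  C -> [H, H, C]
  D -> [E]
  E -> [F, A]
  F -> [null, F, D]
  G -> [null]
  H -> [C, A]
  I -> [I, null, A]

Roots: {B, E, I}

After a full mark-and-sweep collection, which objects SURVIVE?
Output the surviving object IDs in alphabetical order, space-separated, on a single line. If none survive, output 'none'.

Roots: B E I
Mark B: refs=null B E, marked=B
Mark E: refs=F A, marked=B E
Mark I: refs=I null A, marked=B E I
Mark F: refs=null F D, marked=B E F I
Mark A: refs=A B, marked=A B E F I
Mark D: refs=E, marked=A B D E F I
Unmarked (collected): C G H

Answer: A B D E F I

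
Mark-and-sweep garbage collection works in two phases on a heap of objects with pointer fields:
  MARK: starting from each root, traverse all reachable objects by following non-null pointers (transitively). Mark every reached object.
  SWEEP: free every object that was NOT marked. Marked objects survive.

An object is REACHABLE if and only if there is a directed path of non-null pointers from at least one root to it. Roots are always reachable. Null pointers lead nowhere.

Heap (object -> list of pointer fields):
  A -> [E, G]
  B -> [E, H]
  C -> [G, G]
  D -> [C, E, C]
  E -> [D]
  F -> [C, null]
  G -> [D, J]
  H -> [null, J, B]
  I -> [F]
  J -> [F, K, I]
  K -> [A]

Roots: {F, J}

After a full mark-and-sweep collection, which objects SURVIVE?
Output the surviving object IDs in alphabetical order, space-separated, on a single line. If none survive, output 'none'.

Answer: A C D E F G I J K

Derivation:
Roots: F J
Mark F: refs=C null, marked=F
Mark J: refs=F K I, marked=F J
Mark C: refs=G G, marked=C F J
Mark K: refs=A, marked=C F J K
Mark I: refs=F, marked=C F I J K
Mark G: refs=D J, marked=C F G I J K
Mark A: refs=E G, marked=A C F G I J K
Mark D: refs=C E C, marked=A C D F G I J K
Mark E: refs=D, marked=A C D E F G I J K
Unmarked (collected): B H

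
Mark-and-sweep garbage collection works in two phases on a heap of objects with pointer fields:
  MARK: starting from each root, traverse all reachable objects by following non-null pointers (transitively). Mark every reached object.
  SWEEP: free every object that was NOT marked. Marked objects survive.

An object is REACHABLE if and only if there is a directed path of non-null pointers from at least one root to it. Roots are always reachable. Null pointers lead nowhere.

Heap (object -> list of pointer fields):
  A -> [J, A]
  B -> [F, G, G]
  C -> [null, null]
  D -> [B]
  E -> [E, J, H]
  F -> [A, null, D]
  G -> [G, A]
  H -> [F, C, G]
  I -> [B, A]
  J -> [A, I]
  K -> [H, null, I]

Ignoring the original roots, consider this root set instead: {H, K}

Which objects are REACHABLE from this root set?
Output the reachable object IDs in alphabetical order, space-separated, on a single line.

Answer: A B C D F G H I J K

Derivation:
Roots: H K
Mark H: refs=F C G, marked=H
Mark K: refs=H null I, marked=H K
Mark F: refs=A null D, marked=F H K
Mark C: refs=null null, marked=C F H K
Mark G: refs=G A, marked=C F G H K
Mark I: refs=B A, marked=C F G H I K
Mark A: refs=J A, marked=A C F G H I K
Mark D: refs=B, marked=A C D F G H I K
Mark B: refs=F G G, marked=A B C D F G H I K
Mark J: refs=A I, marked=A B C D F G H I J K
Unmarked (collected): E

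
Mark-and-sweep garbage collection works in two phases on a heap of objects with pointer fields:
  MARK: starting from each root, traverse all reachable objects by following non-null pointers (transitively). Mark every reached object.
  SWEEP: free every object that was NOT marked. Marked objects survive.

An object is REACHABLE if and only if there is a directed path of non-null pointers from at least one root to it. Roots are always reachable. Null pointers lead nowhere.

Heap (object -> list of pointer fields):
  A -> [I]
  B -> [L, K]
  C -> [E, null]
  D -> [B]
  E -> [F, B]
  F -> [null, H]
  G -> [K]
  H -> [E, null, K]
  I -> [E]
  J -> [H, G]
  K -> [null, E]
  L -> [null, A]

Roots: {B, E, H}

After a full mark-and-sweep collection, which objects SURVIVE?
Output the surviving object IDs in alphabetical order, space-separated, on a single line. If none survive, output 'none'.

Answer: A B E F H I K L

Derivation:
Roots: B E H
Mark B: refs=L K, marked=B
Mark E: refs=F B, marked=B E
Mark H: refs=E null K, marked=B E H
Mark L: refs=null A, marked=B E H L
Mark K: refs=null E, marked=B E H K L
Mark F: refs=null H, marked=B E F H K L
Mark A: refs=I, marked=A B E F H K L
Mark I: refs=E, marked=A B E F H I K L
Unmarked (collected): C D G J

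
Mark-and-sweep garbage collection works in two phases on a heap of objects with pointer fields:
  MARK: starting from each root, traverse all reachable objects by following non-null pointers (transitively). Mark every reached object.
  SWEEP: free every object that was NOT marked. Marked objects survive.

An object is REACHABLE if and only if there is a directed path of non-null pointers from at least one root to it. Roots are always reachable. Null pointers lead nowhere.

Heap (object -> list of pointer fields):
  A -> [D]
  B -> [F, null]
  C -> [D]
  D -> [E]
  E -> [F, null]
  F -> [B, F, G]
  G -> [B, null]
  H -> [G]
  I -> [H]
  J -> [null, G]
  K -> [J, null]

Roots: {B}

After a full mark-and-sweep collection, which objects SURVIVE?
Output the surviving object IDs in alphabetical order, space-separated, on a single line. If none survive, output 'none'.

Roots: B
Mark B: refs=F null, marked=B
Mark F: refs=B F G, marked=B F
Mark G: refs=B null, marked=B F G
Unmarked (collected): A C D E H I J K

Answer: B F G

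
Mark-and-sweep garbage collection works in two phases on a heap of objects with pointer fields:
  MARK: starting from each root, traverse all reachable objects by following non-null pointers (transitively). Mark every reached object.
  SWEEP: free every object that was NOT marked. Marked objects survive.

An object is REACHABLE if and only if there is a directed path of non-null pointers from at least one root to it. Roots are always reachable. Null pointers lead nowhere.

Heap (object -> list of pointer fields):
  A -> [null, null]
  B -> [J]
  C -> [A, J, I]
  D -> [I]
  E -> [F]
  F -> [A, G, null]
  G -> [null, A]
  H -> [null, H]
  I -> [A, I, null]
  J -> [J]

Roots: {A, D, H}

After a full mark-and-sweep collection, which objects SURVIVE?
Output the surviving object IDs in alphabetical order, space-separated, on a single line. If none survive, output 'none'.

Answer: A D H I

Derivation:
Roots: A D H
Mark A: refs=null null, marked=A
Mark D: refs=I, marked=A D
Mark H: refs=null H, marked=A D H
Mark I: refs=A I null, marked=A D H I
Unmarked (collected): B C E F G J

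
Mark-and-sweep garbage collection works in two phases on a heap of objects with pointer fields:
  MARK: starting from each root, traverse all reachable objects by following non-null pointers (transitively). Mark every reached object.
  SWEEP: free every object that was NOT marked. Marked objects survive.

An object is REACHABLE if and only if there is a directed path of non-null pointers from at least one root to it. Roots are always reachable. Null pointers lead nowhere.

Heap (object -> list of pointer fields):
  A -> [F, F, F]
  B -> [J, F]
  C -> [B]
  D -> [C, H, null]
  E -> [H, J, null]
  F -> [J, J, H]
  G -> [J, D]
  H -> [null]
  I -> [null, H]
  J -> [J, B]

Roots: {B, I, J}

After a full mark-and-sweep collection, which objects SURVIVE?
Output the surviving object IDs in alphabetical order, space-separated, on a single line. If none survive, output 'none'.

Roots: B I J
Mark B: refs=J F, marked=B
Mark I: refs=null H, marked=B I
Mark J: refs=J B, marked=B I J
Mark F: refs=J J H, marked=B F I J
Mark H: refs=null, marked=B F H I J
Unmarked (collected): A C D E G

Answer: B F H I J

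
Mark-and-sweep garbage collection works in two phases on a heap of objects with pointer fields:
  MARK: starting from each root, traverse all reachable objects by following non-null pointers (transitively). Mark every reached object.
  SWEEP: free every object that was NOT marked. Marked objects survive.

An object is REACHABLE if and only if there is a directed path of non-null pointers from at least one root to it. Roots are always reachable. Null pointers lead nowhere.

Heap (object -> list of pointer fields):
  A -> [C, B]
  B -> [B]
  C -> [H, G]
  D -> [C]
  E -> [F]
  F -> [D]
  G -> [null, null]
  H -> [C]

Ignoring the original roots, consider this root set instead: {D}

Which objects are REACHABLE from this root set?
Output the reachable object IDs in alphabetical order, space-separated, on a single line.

Answer: C D G H

Derivation:
Roots: D
Mark D: refs=C, marked=D
Mark C: refs=H G, marked=C D
Mark H: refs=C, marked=C D H
Mark G: refs=null null, marked=C D G H
Unmarked (collected): A B E F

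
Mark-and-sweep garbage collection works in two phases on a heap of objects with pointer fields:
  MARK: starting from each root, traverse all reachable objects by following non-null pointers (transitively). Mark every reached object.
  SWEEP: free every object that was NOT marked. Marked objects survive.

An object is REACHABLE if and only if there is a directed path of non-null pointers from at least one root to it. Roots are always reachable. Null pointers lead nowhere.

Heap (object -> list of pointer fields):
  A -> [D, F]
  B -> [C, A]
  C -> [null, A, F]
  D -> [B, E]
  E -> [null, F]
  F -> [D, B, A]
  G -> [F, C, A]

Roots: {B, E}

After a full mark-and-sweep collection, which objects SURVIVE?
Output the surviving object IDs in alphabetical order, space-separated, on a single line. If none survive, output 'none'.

Roots: B E
Mark B: refs=C A, marked=B
Mark E: refs=null F, marked=B E
Mark C: refs=null A F, marked=B C E
Mark A: refs=D F, marked=A B C E
Mark F: refs=D B A, marked=A B C E F
Mark D: refs=B E, marked=A B C D E F
Unmarked (collected): G

Answer: A B C D E F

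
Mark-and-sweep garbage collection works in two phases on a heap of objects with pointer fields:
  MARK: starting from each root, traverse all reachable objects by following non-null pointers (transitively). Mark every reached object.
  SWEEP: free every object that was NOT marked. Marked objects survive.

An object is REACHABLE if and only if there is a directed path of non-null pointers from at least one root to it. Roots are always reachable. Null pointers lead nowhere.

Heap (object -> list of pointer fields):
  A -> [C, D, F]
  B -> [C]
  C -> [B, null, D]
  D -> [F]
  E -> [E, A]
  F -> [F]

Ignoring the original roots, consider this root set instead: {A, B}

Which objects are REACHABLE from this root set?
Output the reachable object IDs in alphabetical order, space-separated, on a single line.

Roots: A B
Mark A: refs=C D F, marked=A
Mark B: refs=C, marked=A B
Mark C: refs=B null D, marked=A B C
Mark D: refs=F, marked=A B C D
Mark F: refs=F, marked=A B C D F
Unmarked (collected): E

Answer: A B C D F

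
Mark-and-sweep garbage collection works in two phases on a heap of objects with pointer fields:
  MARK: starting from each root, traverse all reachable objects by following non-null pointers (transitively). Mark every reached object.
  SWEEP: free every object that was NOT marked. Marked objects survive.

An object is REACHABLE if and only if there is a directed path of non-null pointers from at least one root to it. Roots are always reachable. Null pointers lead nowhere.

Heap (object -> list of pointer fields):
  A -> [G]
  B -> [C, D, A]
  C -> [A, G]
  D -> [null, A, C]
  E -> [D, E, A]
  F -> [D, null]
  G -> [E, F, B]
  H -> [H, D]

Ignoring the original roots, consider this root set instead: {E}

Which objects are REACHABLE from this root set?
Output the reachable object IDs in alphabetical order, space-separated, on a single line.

Roots: E
Mark E: refs=D E A, marked=E
Mark D: refs=null A C, marked=D E
Mark A: refs=G, marked=A D E
Mark C: refs=A G, marked=A C D E
Mark G: refs=E F B, marked=A C D E G
Mark F: refs=D null, marked=A C D E F G
Mark B: refs=C D A, marked=A B C D E F G
Unmarked (collected): H

Answer: A B C D E F G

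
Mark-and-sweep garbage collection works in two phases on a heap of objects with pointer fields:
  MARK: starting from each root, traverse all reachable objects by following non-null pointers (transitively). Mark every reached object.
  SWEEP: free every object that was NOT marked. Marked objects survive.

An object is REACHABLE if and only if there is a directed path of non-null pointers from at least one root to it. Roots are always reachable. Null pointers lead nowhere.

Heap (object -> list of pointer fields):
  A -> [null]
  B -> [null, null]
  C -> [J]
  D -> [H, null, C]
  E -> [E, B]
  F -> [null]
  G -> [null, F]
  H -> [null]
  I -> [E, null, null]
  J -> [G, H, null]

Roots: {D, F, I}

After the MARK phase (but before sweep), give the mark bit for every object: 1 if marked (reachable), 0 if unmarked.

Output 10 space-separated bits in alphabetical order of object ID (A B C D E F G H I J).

Roots: D F I
Mark D: refs=H null C, marked=D
Mark F: refs=null, marked=D F
Mark I: refs=E null null, marked=D F I
Mark H: refs=null, marked=D F H I
Mark C: refs=J, marked=C D F H I
Mark E: refs=E B, marked=C D E F H I
Mark J: refs=G H null, marked=C D E F H I J
Mark B: refs=null null, marked=B C D E F H I J
Mark G: refs=null F, marked=B C D E F G H I J
Unmarked (collected): A

Answer: 0 1 1 1 1 1 1 1 1 1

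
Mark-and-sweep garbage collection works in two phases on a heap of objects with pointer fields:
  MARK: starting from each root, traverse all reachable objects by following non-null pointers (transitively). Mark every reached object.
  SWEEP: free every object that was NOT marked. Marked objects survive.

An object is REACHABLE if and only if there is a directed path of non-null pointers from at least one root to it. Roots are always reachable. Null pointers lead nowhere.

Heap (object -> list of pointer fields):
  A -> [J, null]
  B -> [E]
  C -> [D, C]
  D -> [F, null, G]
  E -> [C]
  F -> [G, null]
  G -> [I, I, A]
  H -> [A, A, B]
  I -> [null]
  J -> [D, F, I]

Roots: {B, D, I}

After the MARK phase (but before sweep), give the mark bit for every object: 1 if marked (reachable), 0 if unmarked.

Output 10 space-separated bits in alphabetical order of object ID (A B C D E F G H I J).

Roots: B D I
Mark B: refs=E, marked=B
Mark D: refs=F null G, marked=B D
Mark I: refs=null, marked=B D I
Mark E: refs=C, marked=B D E I
Mark F: refs=G null, marked=B D E F I
Mark G: refs=I I A, marked=B D E F G I
Mark C: refs=D C, marked=B C D E F G I
Mark A: refs=J null, marked=A B C D E F G I
Mark J: refs=D F I, marked=A B C D E F G I J
Unmarked (collected): H

Answer: 1 1 1 1 1 1 1 0 1 1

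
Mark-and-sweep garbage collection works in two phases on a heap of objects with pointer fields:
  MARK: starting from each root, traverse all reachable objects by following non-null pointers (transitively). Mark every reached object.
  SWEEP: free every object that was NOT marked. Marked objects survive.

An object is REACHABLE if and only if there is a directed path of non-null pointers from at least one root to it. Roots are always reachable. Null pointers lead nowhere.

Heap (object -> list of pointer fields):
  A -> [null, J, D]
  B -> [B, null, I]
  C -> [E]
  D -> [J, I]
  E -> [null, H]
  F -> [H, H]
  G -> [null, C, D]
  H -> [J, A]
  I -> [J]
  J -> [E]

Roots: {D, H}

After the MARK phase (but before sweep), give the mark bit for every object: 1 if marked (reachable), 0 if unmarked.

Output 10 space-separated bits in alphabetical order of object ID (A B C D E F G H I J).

Roots: D H
Mark D: refs=J I, marked=D
Mark H: refs=J A, marked=D H
Mark J: refs=E, marked=D H J
Mark I: refs=J, marked=D H I J
Mark A: refs=null J D, marked=A D H I J
Mark E: refs=null H, marked=A D E H I J
Unmarked (collected): B C F G

Answer: 1 0 0 1 1 0 0 1 1 1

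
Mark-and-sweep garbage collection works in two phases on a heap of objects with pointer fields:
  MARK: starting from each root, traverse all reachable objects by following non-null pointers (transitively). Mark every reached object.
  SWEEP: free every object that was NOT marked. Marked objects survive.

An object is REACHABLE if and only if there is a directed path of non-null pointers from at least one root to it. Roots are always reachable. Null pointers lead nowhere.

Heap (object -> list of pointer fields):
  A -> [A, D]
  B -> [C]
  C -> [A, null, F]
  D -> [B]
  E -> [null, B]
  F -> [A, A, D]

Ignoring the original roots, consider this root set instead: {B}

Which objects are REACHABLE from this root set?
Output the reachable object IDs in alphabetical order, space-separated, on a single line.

Answer: A B C D F

Derivation:
Roots: B
Mark B: refs=C, marked=B
Mark C: refs=A null F, marked=B C
Mark A: refs=A D, marked=A B C
Mark F: refs=A A D, marked=A B C F
Mark D: refs=B, marked=A B C D F
Unmarked (collected): E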